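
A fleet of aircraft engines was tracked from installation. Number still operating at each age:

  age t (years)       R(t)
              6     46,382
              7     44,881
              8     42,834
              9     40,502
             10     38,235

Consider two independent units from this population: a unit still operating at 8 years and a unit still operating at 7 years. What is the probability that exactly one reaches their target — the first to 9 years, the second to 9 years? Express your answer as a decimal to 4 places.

0.1414

p₁ = R(9)/R(8) = 40,502/42,834 = 0.945557; p₂ = R(9)/R(7) = 40,502/44,881 = 0.902431.
P(exactly one) = p₁(1−p₂) + (1−p₁)p₂ = 0.092257 + 0.049131 = 0.141388.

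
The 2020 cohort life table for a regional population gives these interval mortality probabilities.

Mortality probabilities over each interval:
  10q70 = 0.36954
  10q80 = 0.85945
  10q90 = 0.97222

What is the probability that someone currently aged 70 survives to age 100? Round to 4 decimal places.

0.0025

Survival from 70 to 100 is the product of surviving each interval: (1 − 0.36954) × (1 − 0.85945) × (1 − 0.97222).
= 0.63046 × 0.14055 × 0.02778 = 0.002462.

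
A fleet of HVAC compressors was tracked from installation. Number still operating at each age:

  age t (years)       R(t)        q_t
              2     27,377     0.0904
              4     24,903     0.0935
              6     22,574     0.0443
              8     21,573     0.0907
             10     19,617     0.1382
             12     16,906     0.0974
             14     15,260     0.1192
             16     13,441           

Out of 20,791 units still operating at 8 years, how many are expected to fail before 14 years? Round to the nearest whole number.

6084

The relevant probability is 1 − 15,260/21,573 = 0.292634.
Expected number = 20,791 × 0.292634 = 6084.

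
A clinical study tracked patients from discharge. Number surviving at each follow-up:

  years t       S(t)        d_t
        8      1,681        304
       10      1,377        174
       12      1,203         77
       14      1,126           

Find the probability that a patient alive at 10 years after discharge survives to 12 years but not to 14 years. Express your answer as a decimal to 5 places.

0.05592

This is the probability of reaching 12 but not 14, conditional on being alive at 10: (S(12) − S(14)) / S(10).
= (1,203 − 1,126) / 1,377 = 77 / 1,377 = 0.055919.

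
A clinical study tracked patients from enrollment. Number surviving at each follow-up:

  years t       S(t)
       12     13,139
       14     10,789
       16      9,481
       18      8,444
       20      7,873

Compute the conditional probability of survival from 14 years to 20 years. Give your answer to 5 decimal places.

0.72972

The conditional survival probability is S(20)/S(14) = 7,873/10,789 = 0.729725.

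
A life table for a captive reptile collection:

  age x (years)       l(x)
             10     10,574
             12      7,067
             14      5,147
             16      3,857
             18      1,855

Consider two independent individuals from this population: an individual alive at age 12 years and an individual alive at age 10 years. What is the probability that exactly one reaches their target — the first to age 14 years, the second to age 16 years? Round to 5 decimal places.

p₁ = l(14)/l(12) = 5,147/7,067 = 0.728315; p₂ = l(16)/l(10) = 3,857/10,574 = 0.364763.
P(exactly one) = p₁(1−p₂) + (1−p₁)p₂ = 0.462653 + 0.099101 = 0.561753.

0.56175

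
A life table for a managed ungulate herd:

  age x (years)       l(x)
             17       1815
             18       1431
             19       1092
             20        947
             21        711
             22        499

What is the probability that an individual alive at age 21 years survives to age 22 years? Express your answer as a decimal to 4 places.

The conditional survival probability is l(22)/l(21) = 499/711 = 0.701828.

0.7018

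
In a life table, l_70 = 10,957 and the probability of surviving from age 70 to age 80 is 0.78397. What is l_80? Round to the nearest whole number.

l_80 = l_70 × p = 10,957 × 0.78397 = 8590.

8590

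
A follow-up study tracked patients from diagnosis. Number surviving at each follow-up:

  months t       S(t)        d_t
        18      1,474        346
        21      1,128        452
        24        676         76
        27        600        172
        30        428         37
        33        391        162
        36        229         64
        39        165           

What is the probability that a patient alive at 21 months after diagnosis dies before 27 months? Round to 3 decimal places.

P(die before 27 | alive at 21) = 1 − S(27)/S(21) = 1 − 600/1,128 = (528)/1,128 = 0.468085.

0.468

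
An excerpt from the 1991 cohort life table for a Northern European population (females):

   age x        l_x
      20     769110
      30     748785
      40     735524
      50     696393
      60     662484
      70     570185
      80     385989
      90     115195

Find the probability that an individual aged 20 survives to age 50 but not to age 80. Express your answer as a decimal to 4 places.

We want 30|30q20 = (l_50 − l_80)/l_20.
This is the probability of reaching 50 but not 80, conditional on being alive at 20: (l_50 − l_80) / l_20.
= (696393 − 385989) / 769110 = 310404 / 769110 = 0.403589.

0.4036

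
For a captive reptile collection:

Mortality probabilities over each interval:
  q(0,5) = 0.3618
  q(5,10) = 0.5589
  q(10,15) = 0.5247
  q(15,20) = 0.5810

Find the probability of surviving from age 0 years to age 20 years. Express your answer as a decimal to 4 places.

0.0561

The overall survival probability is (1 − 0.3618) × (1 − 0.5589) × (1 − 0.5247) × (1 − 0.5810).
= 0.6382 × 0.4411 × 0.4753 × 0.4190 = 0.056063.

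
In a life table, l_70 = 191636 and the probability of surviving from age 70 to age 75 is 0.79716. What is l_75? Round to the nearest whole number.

l_75 = l_70 × p = 191636 × 0.79716 = 152765.

152765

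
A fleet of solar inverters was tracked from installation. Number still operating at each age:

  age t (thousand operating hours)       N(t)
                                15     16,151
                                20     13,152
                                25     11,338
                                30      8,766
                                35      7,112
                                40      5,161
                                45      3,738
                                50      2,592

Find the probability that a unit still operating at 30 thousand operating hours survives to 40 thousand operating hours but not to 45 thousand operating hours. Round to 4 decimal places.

0.1623

This is the probability of reaching 40 but not 45, conditional on being operational at 30: (N(40) − N(45)) / N(30).
= (5,161 − 3,738) / 8,766 = 1,423 / 8,766 = 0.162332.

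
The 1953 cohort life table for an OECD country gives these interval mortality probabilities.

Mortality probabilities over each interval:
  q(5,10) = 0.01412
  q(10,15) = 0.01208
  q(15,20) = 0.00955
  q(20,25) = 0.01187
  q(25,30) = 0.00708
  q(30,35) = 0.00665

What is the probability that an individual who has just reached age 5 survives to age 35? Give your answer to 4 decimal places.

Survival from 5 to 35 is the product of surviving each interval: (1 − 0.01412) × (1 − 0.01208) × (1 − 0.00955) × (1 − 0.01187) × (1 − 0.00708) × (1 − 0.00665).
= 0.98588 × 0.98792 × 0.99045 × 0.98813 × 0.99292 × 0.99335 = 0.940176.

0.9402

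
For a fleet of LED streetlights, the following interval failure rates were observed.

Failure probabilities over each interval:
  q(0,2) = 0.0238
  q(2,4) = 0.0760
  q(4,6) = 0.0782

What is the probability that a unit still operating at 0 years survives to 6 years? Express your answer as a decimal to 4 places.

0.8315

The overall survival probability is (1 − 0.0238) × (1 − 0.0760) × (1 − 0.0782).
= 0.9762 × 0.9240 × 0.9218 = 0.831472.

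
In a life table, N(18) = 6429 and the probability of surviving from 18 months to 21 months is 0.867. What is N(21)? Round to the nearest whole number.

N(21) = N(18) × p = 6429 × 0.867 = 5574.

5574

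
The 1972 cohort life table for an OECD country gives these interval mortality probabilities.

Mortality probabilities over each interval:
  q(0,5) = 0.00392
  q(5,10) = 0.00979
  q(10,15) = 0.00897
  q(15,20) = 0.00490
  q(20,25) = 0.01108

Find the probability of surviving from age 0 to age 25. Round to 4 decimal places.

P(survive 0→25) = (1 − 0.00392) × (1 − 0.00979) × (1 − 0.00897) × (1 − 0.00490) × (1 − 0.01108).
= 0.99608 × 0.99021 × 0.99103 × 0.99510 × 0.98892 = 0.961914.

0.9619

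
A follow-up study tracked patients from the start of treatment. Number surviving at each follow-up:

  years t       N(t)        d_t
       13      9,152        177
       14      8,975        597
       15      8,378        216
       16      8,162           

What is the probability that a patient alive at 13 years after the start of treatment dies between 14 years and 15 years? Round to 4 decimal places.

0.0652

This is the probability of reaching 14 but not 15, conditional on being alive at 13: (N(14) − N(15)) / N(13).
= (8,975 − 8,378) / 9,152 = 597 / 9,152 = 0.065232.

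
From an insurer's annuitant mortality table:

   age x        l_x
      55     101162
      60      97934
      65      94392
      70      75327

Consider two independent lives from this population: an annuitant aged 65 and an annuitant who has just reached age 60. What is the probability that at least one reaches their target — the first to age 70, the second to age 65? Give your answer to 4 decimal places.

p₁ = l_70/l_65 = 75327/94392 = 0.798023; p₂ = l_65/l_60 = 94392/97934 = 0.963833.
P(at least one) = 1 − (1−p₁)(1−p₂) = 1 − 0.201977 × 0.036167 = 0.992695.

0.9927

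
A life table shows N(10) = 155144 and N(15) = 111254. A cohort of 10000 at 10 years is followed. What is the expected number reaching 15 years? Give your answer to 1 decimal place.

The relevant probability is 111254/155144 = 0.717102.
Expected number = 10000 × 0.717102 = 7171.0.

7171.0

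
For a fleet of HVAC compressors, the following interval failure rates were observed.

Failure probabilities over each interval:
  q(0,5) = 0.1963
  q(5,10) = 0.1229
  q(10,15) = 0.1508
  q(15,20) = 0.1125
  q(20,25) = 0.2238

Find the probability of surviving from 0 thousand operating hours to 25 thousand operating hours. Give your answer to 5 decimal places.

Survival from 0 to 25 is the product of surviving each interval: (1 − 0.1963) × (1 − 0.1229) × (1 − 0.1508) × (1 − 0.1125) × (1 − 0.2238).
= 0.8037 × 0.8771 × 0.8492 × 0.8875 × 0.7762 = 0.412378.

0.41238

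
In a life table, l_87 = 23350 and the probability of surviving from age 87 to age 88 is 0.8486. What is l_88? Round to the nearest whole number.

19815

l_88 = l_87 × p = 23350 × 0.8486 = 19815.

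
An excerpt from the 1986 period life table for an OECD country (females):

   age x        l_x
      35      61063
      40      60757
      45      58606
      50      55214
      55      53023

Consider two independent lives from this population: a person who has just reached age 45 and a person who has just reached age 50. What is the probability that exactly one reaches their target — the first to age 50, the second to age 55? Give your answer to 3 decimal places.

p₁ = l_50/l_45 = 55214/58606 = 0.942122; p₂ = l_55/l_50 = 53023/55214 = 0.960318.
P(exactly one) = p₁(1−p₂) + (1−p₁)p₂ = 0.037385 + 0.055581 = 0.092967.

0.093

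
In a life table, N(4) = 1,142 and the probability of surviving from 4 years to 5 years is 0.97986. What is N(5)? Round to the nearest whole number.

1119

N(5) = N(4) × p = 1,142 × 0.97986 = 1119.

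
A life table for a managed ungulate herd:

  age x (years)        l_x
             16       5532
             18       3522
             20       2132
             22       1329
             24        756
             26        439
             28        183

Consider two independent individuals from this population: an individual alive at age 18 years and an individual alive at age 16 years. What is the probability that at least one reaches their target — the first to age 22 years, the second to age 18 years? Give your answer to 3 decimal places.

p₁ = l_22/l_18 = 1329/3522 = 0.377342; p₂ = l_18/l_16 = 3522/5532 = 0.636659.
P(at least one) = 1 − (1−p₁)(1−p₂) = 1 − 0.622658 × 0.363341 = 0.773763.

0.774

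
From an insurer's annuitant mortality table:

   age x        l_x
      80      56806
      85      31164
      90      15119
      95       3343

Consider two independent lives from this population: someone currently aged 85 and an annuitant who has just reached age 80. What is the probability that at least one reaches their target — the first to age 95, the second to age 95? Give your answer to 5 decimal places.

p₁ = l_95/l_85 = 3343/31164 = 0.107271; p₂ = l_95/l_80 = 3343/56806 = 0.058849.
P(at least one) = 1 − (1−p₁)(1−p₂) = 1 − 0.892729 × 0.941151 = 0.159807.

0.15981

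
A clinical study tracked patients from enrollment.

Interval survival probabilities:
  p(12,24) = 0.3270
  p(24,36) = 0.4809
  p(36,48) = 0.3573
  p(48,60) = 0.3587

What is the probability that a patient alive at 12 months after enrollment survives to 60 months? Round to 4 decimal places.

Survival from 12 to 60 is the product of surviving each interval: 0.3270 × 0.4809 × 0.3573 × 0.3587.
= 0.020154.

0.0202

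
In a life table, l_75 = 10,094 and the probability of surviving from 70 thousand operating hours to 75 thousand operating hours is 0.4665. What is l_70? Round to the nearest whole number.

l_70 = l_75 / p = 10,094 / 0.4665 = 21638.

21638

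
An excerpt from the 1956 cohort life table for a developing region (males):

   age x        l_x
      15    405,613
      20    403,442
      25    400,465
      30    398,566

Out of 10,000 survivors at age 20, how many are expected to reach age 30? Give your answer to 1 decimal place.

9879.1

The relevant probability is 398,566/403,442 = 0.987914.
Expected number = 10,000 × 0.987914 = 9879.1.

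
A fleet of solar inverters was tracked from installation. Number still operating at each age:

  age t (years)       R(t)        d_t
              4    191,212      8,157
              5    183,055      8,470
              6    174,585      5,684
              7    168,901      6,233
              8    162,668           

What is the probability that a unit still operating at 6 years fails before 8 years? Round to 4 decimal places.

0.0683

P(fail before 8 | operational at 6) = 1 − R(8)/R(6) = 1 − 162,668/174,585 = (11,917)/174,585 = 0.068259.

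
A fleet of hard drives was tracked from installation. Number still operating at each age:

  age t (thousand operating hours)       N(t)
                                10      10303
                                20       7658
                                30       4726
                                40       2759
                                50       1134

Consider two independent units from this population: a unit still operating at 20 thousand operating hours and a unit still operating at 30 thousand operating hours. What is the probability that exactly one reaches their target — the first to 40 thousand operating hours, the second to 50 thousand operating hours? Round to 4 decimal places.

0.4273

p₁ = N(40)/N(20) = 2759/7658 = 0.360277; p₂ = N(50)/N(30) = 1134/4726 = 0.239949.
P(exactly one) = p₁(1−p₂) + (1−p₁)p₂ = 0.273829 + 0.153501 = 0.427330.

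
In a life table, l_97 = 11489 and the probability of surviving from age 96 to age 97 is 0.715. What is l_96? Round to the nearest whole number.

l_96 = l_97 / p = 11489 / 0.715 = 16069.

16069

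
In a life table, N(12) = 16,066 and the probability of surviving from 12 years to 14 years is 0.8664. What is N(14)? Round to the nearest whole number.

N(14) = N(12) × p = 16,066 × 0.8664 = 13920.

13920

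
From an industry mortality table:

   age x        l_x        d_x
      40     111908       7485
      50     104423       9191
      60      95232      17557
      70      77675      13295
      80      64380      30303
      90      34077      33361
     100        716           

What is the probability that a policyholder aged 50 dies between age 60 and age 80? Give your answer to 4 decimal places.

0.2955

We want 10|20q50 = (l_60 − l_80)/l_50.
This is the probability of reaching 60 but not 80, conditional on being alive at 50: (l_60 − l_80) / l_50.
= (95232 − 64380) / 104423 = 30852 / 104423 = 0.295452.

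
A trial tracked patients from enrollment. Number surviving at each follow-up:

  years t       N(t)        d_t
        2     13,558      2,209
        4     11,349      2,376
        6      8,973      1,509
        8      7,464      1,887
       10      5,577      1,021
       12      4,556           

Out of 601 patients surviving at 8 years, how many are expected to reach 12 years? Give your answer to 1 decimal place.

366.8

The relevant probability is 4,556/7,464 = 0.610397.
Expected number = 601 × 0.610397 = 366.8.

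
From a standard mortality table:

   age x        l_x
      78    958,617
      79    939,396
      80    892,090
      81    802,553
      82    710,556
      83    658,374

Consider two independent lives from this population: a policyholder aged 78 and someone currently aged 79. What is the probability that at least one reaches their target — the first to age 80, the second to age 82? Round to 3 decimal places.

0.983

p₁ = l_80/l_78 = 892,090/958,617 = 0.930601; p₂ = l_82/l_79 = 710,556/939,396 = 0.756397.
P(at least one) = 1 − (1−p₁)(1−p₂) = 1 − 0.069399 × 0.243603 = 0.983094.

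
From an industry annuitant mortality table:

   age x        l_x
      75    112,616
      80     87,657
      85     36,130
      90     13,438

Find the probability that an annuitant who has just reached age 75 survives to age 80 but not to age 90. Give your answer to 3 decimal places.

We want 5|10q75 = (l_80 − l_90)/l_75.
This is the probability of reaching 80 but not 90, conditional on being alive at 75: (l_80 − l_90) / l_75.
= (87,657 − 13,438) / 112,616 = 74,219 / 112,616 = 0.659045.

0.659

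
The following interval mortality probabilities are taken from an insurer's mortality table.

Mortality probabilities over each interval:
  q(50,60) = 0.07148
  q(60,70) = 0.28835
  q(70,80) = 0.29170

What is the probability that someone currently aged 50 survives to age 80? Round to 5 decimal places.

Survival from 50 to 80 is the product of surviving each interval: (1 − 0.07148) × (1 − 0.28835) × (1 − 0.29170).
= 0.92852 × 0.71165 × 0.70830 = 0.468031.

0.46803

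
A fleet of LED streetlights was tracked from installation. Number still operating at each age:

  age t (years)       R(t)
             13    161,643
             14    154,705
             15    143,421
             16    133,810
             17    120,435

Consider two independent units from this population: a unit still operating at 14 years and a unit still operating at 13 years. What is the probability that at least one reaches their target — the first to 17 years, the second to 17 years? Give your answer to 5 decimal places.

p₁ = R(17)/R(14) = 120,435/154,705 = 0.778482; p₂ = R(17)/R(13) = 120,435/161,643 = 0.745068.
P(at least one) = 1 − (1−p₁)(1−p₂) = 1 − 0.221518 × 0.254932 = 0.943528.

0.94353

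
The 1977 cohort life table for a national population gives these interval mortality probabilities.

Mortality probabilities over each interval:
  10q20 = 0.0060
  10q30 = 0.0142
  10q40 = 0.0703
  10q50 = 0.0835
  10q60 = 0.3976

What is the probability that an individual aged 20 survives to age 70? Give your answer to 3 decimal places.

Survival from 20 to 70 is the product of surviving each interval: (1 − 0.0060) × (1 − 0.0142) × (1 − 0.0703) × (1 − 0.0835) × (1 − 0.3976).
= 0.9940 × 0.9858 × 0.9297 × 0.9165 × 0.6024 = 0.502962.

0.503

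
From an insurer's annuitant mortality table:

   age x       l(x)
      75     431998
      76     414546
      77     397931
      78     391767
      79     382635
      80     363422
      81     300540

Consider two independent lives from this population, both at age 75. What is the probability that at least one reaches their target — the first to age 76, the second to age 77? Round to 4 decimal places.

p₁ = l(76)/l(75) = 414546/431998 = 0.959602; p₂ = l(77)/l(75) = 397931/431998 = 0.921141.
P(at least one) = 1 − (1−p₁)(1−p₂) = 1 − 0.040398 × 0.078859 = 0.996814.

0.9968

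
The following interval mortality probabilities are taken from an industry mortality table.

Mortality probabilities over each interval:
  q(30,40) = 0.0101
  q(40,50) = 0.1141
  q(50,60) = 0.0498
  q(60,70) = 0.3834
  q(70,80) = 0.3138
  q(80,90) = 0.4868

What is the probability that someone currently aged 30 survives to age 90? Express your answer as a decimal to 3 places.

Chaining the interval survival probabilities: (1 − 0.0101) × (1 − 0.1141) × (1 − 0.0498) × (1 − 0.3834) × (1 − 0.3138) × (1 − 0.4868).
= 0.9899 × 0.8859 × 0.9502 × 0.6166 × 0.6862 × 0.5132 = 0.180939.

0.181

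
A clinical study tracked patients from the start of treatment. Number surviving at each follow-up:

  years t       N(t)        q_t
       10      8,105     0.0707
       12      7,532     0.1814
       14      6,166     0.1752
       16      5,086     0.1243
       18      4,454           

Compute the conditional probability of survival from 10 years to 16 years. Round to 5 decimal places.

The conditional survival probability is N(16)/N(10) = 5,086/8,105 = 0.627514.

0.62751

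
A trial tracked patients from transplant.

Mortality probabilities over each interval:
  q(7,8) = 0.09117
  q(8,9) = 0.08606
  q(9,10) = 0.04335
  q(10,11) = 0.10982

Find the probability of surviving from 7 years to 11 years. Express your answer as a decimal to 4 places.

The overall survival probability is (1 − 0.09117) × (1 − 0.08606) × (1 − 0.04335) × (1 − 0.10982).
= 0.90883 × 0.91394 × 0.95665 × 0.89018 = 0.707345.

0.7073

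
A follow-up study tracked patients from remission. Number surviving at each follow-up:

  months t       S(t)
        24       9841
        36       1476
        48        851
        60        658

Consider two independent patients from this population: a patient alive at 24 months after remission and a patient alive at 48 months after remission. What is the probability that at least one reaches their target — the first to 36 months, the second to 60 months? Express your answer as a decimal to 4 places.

0.8072

p₁ = S(36)/S(24) = 1476/9841 = 0.149985; p₂ = S(60)/S(48) = 658/851 = 0.773208.
P(at least one) = 1 − (1−p₁)(1−p₂) = 1 − 0.850015 × 0.226792 = 0.807223.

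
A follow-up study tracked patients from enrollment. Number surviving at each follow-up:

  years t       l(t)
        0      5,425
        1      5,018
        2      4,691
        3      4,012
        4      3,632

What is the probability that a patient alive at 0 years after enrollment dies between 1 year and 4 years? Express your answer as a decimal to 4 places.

0.2555

This is the probability of reaching 1 but not 4, conditional on being alive at 0: (l(1) − l(4)) / l(0).
= (5,018 − 3,632) / 5,425 = 1,386 / 5,425 = 0.255484.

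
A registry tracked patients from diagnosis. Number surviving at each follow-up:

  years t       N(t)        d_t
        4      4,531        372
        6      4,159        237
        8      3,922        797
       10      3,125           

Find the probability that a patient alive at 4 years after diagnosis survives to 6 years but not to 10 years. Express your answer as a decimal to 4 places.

0.2282

This is the probability of reaching 6 but not 10, conditional on being alive at 4: (N(6) − N(10)) / N(4).
= (4,159 − 3,125) / 4,531 = 1,034 / 4,531 = 0.228206.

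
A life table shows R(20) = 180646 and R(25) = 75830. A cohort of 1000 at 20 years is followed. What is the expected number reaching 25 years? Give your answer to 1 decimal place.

419.8

The relevant probability is 75830/180646 = 0.419771.
Expected number = 1000 × 0.419771 = 419.8.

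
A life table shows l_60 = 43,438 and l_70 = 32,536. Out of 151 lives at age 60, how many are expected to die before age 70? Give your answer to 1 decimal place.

The relevant probability is 1 − 32,536/43,438 = 0.250978.
Expected number = 151 × 0.250978 = 37.9.

37.9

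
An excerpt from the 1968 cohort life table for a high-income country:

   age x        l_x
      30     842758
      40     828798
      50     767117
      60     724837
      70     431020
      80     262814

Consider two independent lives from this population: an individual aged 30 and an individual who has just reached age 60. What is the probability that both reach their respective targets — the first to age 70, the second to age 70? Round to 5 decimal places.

p₁ = l_70/l_30 = 431020/842758 = 0.511440; p₂ = l_70/l_60 = 431020/724837 = 0.594644.
P(both) = p₁ × p₂ = 0.511440 × 0.594644 = 0.304125.

0.30412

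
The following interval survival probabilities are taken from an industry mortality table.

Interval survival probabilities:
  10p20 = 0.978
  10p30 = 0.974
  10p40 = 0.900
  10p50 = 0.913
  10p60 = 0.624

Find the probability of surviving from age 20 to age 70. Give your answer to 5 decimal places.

Survival from 20 to 70 is the product of surviving each interval: 0.978 × 0.974 × 0.900 × 0.913 × 0.624.
= 0.488423.

0.48842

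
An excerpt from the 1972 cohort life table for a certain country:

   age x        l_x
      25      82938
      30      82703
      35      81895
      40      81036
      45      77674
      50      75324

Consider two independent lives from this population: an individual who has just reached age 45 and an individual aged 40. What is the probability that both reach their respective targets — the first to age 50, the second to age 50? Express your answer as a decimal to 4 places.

p₁ = l_50/l_45 = 75324/77674 = 0.969745; p₂ = l_50/l_40 = 75324/81036 = 0.929513.
P(both) = p₁ × p₂ = 0.969745 × 0.929513 = 0.901391.

0.9014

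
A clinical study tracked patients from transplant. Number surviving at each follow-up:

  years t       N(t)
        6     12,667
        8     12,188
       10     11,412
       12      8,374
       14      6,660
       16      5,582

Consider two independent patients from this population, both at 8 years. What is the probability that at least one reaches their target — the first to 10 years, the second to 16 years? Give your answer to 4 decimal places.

p₁ = N(10)/N(8) = 11,412/12,188 = 0.936331; p₂ = N(16)/N(8) = 5,582/12,188 = 0.457991.
P(at least one) = 1 − (1−p₁)(1−p₂) = 1 − 0.063669 × 0.542009 = 0.965491.

0.9655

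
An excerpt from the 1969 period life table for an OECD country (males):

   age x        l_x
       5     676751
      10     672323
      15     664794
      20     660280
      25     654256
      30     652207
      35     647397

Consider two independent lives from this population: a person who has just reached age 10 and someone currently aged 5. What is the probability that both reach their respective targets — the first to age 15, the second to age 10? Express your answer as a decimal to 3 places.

0.982

p₁ = l_15/l_10 = 664794/672323 = 0.988802; p₂ = l_10/l_5 = 672323/676751 = 0.993457.
P(both) = p₁ × p₂ = 0.988802 × 0.993457 = 0.982332.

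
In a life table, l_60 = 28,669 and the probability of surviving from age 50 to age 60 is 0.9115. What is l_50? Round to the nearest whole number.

l_50 = l_60 / p = 28,669 / 0.9115 = 31453.

31453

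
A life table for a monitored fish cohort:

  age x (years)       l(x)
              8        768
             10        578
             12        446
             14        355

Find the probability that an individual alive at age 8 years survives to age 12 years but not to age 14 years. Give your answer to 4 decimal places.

0.1185

This is the probability of reaching 12 but not 14, conditional on being alive at 8: (l(12) − l(14)) / l(8).
= (446 − 355) / 768 = 91 / 768 = 0.118490.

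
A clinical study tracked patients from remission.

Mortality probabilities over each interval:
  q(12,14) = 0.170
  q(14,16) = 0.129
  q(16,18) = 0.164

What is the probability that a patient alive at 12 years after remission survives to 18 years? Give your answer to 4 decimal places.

P(survive 12→18) = (1 − 0.170) × (1 − 0.129) × (1 − 0.164).
= 0.830 × 0.871 × 0.836 = 0.604369.

0.6044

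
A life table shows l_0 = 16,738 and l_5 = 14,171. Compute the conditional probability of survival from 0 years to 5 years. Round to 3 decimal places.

0.847

The conditional survival probability is l_5/l_0 = 14,171/16,738 = 0.846636.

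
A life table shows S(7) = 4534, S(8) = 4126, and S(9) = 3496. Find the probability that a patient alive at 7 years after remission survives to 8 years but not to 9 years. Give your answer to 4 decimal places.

This is the probability of reaching 8 but not 9, conditional on being alive at 7: (S(8) − S(9)) / S(7).
= (4126 − 3496) / 4534 = 630 / 4534 = 0.138950.

0.1390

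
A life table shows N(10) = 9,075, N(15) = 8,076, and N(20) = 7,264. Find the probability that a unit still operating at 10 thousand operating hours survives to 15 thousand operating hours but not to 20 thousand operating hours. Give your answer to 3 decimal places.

0.089

This is the probability of reaching 15 but not 20, conditional on being operational at 10: (N(15) − N(20)) / N(10).
= (8,076 − 7,264) / 9,075 = 812 / 9,075 = 0.089477.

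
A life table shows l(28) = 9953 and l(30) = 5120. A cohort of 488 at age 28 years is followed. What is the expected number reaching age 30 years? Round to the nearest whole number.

251

The relevant probability is 5120/9953 = 0.514418.
Expected number = 488 × 0.514418 = 251.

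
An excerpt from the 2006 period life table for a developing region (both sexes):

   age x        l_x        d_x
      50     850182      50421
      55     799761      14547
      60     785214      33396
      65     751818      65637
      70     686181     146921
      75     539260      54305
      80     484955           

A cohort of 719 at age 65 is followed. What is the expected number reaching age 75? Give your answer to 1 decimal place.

515.7

The relevant probability is 539260/751818 = 0.717275.
Expected number = 719 × 0.717275 = 515.7.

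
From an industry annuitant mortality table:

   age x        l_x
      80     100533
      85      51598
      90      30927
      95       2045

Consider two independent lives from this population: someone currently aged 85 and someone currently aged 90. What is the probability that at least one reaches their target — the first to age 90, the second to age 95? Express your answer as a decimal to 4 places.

p₁ = l_90/l_85 = 30927/51598 = 0.599384; p₂ = l_95/l_90 = 2045/30927 = 0.066123.
P(at least one) = 1 − (1−p₁)(1−p₂) = 1 − 0.400616 × 0.933877 = 0.625874.

0.6259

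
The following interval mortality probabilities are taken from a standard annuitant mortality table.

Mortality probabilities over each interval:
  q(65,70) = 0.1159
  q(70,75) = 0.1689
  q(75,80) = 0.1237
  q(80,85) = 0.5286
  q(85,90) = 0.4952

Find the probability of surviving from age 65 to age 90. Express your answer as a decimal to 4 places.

Chaining the interval survival probabilities: (1 − 0.1159) × (1 − 0.1689) × (1 − 0.1237) × (1 − 0.5286) × (1 − 0.4952).
= 0.8841 × 0.8311 × 0.8763 × 0.4714 × 0.5048 = 0.153220.

0.1532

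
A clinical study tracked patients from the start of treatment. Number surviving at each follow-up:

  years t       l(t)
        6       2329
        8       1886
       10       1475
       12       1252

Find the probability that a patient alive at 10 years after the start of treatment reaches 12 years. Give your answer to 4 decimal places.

0.8488

The conditional survival probability is l(12)/l(10) = 1252/1475 = 0.848814.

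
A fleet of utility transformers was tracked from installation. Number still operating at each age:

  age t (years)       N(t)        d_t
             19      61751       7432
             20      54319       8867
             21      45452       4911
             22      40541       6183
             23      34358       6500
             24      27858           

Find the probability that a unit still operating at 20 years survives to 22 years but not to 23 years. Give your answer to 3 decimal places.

0.114

This is the probability of reaching 22 but not 23, conditional on being operational at 20: (N(22) − N(23)) / N(20).
= (40541 − 34358) / 54319 = 6183 / 54319 = 0.113828.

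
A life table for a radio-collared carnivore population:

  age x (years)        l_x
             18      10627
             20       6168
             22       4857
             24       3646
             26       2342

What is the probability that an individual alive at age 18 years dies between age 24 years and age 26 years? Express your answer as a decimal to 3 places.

This is the probability of reaching 24 but not 26, conditional on being alive at 18: (l_24 − l_26) / l_18.
= (3646 − 2342) / 10627 = 1304 / 10627 = 0.122706.

0.123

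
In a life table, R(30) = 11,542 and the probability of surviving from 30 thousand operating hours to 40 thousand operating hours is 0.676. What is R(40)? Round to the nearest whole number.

7802

R(40) = R(30) × p = 11,542 × 0.676 = 7802.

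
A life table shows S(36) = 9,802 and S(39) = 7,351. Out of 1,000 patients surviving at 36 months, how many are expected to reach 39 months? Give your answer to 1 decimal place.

The relevant probability is 7,351/9,802 = 0.749949.
Expected number = 1,000 × 0.749949 = 749.9.

749.9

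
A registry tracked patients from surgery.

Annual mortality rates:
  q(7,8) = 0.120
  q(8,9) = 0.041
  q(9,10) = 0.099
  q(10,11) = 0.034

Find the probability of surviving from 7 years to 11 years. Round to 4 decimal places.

P(survive 7→11) = (1 − 0.120) × (1 − 0.041) × (1 − 0.099) × (1 − 0.034).
= 0.880 × 0.959 × 0.901 × 0.966 = 0.734519.

0.7345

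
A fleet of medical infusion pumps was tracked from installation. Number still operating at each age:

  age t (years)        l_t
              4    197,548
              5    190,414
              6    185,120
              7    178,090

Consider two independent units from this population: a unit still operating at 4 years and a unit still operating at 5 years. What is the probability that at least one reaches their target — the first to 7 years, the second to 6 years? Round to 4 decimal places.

0.9973

p₁ = l_7/l_4 = 178,090/197,548 = 0.901502; p₂ = l_6/l_5 = 185,120/190,414 = 0.972197.
P(at least one) = 1 − (1−p₁)(1−p₂) = 1 − 0.098498 × 0.027803 = 0.997261.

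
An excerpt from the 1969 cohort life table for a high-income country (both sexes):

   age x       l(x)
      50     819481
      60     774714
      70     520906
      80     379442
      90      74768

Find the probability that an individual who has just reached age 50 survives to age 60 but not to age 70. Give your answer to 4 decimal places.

This is the probability of reaching 60 but not 70, conditional on being alive at 50: (l(60) − l(70)) / l(50).
= (774714 − 520906) / 819481 = 253808 / 819481 = 0.309718.

0.3097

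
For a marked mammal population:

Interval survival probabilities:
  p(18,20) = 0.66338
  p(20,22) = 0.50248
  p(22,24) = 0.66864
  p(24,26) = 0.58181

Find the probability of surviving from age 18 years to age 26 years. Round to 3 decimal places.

0.130

Survival from 18 to 26 is the product of surviving each interval: 0.66338 × 0.50248 × 0.66864 × 0.58181.
= 0.129675.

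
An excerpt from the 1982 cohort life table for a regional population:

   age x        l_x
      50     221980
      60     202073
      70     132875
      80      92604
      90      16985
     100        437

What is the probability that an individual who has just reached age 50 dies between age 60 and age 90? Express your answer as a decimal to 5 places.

This is the probability of reaching 60 but not 90, conditional on being alive at 50: (l_60 − l_90) / l_50.
= (202073 − 16985) / 221980 = 185088 / 221980 = 0.833805.

0.83380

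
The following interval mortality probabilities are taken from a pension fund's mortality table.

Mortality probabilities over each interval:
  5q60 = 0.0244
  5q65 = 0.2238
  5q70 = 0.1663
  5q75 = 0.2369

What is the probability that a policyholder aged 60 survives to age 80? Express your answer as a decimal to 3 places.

20p60 = (1 − 0.0244) × (1 − 0.2238) × (1 − 0.1663) × (1 − 0.2369).
= 0.9756 × 0.7762 × 0.8337 × 0.7631 = 0.481767.

0.482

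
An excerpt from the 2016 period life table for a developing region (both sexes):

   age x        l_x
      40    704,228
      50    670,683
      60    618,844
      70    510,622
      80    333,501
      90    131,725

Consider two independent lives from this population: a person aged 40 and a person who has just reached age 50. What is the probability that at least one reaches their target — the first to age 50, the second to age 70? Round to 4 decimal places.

0.9886

p₁ = l_50/l_40 = 670,683/704,228 = 0.952366; p₂ = l_70/l_50 = 510,622/670,683 = 0.761346.
P(at least one) = 1 − (1−p₁)(1−p₂) = 1 − 0.047634 × 0.238654 = 0.988632.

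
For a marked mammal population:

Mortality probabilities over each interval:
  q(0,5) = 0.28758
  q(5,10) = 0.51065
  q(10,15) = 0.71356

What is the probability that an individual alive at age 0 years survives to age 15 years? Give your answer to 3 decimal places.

Chaining the interval survival probabilities: (1 − 0.28758) × (1 − 0.51065) × (1 − 0.71356).
= 0.71242 × 0.48935 × 0.28644 = 0.099859.

0.100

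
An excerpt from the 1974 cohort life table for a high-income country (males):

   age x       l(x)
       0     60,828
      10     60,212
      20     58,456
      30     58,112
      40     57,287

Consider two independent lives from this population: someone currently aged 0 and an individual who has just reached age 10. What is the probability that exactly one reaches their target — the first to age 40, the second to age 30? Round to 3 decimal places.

0.089

p₁ = l(40)/l(0) = 57,287/60,828 = 0.941787; p₂ = l(30)/l(10) = 58,112/60,212 = 0.965123.
P(exactly one) = p₁(1−p₂) + (1−p₁)p₂ = 0.032847 + 0.056183 = 0.089029.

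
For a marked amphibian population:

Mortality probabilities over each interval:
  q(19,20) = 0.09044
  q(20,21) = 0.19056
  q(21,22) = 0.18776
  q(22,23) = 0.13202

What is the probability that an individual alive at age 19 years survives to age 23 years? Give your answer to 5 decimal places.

0.51905

The overall survival probability is (1 − 0.09044) × (1 − 0.19056) × (1 − 0.18776) × (1 − 0.13202).
= 0.90956 × 0.80944 × 0.81224 × 0.86798 = 0.519051.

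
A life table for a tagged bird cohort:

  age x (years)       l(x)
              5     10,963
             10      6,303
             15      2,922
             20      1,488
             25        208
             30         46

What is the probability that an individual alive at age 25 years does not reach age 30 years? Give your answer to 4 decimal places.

P(die before 30 | alive at 25) = 1 − l(30)/l(25) = 1 − 46/208 = (162)/208 = 0.778846.

0.7788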